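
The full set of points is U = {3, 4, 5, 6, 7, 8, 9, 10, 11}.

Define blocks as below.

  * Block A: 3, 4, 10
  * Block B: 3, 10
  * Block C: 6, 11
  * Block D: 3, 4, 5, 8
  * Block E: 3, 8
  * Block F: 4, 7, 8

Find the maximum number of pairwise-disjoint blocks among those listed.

3

B, C, F are pairwise disjoint (B={3,10}; C={6,11}; F={4,7,8}).
Every remaining block overlaps one of these, and no 4 of the listed blocks are pairwise disjoint, so 3 is the maximum.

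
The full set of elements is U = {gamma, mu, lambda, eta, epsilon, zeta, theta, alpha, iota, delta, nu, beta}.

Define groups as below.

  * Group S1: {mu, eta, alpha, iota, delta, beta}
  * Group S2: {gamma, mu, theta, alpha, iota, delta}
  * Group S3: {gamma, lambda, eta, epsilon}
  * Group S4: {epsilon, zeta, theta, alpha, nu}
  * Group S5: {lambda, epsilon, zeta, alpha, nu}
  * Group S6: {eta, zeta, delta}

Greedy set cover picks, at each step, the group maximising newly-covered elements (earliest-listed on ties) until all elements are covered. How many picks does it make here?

Greedy: pick S1 (covers 6 new) → pick S4 (covers 4 new) → pick S3 (covers 2 new). Total picks: 3.

3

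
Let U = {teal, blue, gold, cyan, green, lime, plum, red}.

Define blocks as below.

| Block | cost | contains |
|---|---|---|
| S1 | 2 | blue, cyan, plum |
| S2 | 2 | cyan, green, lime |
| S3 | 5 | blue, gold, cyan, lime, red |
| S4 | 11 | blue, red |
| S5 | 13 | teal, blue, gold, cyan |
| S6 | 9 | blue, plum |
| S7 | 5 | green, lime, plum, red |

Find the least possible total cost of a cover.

S5, S7 together cover every item (S5 ∪ S7 = {teal, blue, gold, cyan, green, lime, plum, red}); total cost 13 + 5 = 18.
The greedy pick S1, S2, S3, S5 costs 22; no covering selection beats 18.

18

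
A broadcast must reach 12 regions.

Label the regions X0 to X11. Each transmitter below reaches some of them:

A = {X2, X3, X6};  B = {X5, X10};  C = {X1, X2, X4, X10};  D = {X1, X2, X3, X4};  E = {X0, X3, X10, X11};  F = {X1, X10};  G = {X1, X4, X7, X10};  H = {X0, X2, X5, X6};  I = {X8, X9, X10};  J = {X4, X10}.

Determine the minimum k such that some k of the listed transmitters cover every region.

E and G and H and I together: E ∪ G ∪ H ∪ I = {X0, X1, X2, X3, X4, X5, X6, X7, X8, X9, X10, X11} — every region is covered.
Only I contains X8, so I is forced; the remaining 9 regions need at least 3 more transmitters (each remaining transmitter adds at most 4) — so at least 4 transmitters are needed, and 4 is optimal.

4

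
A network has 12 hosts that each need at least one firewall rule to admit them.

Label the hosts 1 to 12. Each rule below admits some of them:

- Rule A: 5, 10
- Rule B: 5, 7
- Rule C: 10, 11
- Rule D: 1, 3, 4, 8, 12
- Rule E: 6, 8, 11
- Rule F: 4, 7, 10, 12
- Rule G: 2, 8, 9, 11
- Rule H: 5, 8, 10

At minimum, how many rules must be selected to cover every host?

Take {B, D, E, G, H}. Their union is {1, 2, 3, 4, 5, 6, 7, 8, 9, 10, 11, 12}, which is all 12 hosts.
No 4 of the 8 rules cover everything (all 70 combinations miss at least one host), so 5 is optimal.

5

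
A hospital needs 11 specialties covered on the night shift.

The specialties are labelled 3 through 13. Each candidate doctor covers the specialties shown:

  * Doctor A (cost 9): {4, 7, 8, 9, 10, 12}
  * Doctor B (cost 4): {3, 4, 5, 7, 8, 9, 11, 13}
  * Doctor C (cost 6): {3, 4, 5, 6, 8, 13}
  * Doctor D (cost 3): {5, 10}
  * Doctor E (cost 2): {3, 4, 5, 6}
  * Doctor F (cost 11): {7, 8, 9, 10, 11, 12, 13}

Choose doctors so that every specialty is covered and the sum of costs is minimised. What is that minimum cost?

E, F together cover every specialty (E ∪ F = {3, 4, 5, 6, 7, 8, 9, 10, 11, 12, 13}); total cost 2 + 11 = 13.
The greedy pick B, E, D, A costs 18; no covering selection beats 13.

13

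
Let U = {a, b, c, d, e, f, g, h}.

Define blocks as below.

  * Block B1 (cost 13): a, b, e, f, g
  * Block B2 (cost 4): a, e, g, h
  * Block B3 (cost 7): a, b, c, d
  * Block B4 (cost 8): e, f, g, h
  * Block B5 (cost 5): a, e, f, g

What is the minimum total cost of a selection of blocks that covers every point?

15

B3, B4 together cover every point (B3 ∪ B4 = {a, b, c, d, e, f, g, h}); total cost 7 + 8 = 15.
The greedy pick B2, B3, B5 costs 16; no covering selection beats 15.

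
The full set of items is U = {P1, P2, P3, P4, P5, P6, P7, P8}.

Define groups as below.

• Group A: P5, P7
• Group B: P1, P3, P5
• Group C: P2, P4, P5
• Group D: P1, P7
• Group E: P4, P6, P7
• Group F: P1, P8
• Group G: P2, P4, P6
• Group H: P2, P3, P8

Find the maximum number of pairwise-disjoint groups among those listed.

3

A, F, G are pairwise disjoint (A={P5,P7}; F={P1,P8}; G={P2,P4,P6}).
Every remaining group overlaps one of these, and no 4 of the listed groups are pairwise disjoint, so 3 is the maximum.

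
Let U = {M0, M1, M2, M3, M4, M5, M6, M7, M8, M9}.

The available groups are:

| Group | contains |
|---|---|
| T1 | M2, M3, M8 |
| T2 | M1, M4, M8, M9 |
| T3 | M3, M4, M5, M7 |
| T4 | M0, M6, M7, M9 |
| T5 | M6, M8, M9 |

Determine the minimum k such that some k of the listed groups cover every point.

4

T1, T2, T3, and T4 cover everything between them: the union {M0, M1, M2, M3, M4, M5, M6, M7, M8, M9} is all of U.
No 3 of the 5 groups cover everything (all 10 combinations miss at least one point), so 4 is optimal.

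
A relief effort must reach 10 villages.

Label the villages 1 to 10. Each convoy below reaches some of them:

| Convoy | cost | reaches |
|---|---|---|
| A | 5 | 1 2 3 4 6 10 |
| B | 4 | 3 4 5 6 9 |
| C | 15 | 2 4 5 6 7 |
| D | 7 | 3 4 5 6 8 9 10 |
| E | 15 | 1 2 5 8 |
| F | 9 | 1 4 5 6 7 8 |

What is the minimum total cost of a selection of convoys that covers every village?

18

A, B, F together cover every village (A ∪ B ∪ F = {1, 2, 3, 4, 5, 6, 7, 8, 9, 10}); total cost 5 + 4 + 9 = 18.
No covering selection has total cost below 18.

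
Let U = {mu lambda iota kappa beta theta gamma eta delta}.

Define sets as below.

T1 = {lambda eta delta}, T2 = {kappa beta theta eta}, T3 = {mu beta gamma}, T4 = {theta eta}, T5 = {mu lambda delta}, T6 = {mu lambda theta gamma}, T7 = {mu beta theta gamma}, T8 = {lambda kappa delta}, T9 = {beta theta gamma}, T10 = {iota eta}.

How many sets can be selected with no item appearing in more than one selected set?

3

T8, T9, T10 are pairwise disjoint (T8={lambda,kappa,delta}; T9={beta,theta,gamma}; T10={iota,eta}).
Every remaining set overlaps one of these, and no 4 of the listed sets are pairwise disjoint, so 3 is the maximum.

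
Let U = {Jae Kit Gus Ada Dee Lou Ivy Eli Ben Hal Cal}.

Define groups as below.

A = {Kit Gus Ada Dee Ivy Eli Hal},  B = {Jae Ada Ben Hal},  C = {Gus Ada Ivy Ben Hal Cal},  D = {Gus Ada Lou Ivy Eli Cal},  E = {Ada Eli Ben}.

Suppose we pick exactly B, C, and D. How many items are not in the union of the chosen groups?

Union of B, C, D = {Jae, Gus, Ada, Lou, Ivy, Eli, Ben, Hal, Cal}.
Not covered: Kit, Dee — 2 items.

2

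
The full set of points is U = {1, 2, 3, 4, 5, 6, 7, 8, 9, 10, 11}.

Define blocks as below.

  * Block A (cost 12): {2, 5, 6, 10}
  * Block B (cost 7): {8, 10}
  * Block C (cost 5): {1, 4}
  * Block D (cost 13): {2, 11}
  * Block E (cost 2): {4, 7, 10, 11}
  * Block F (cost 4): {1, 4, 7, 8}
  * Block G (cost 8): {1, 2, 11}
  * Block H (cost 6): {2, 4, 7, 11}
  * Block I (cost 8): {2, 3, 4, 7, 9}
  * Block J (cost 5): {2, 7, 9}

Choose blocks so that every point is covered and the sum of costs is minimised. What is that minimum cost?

26

A, E, F, I together cover every point (A ∪ E ∪ F ∪ I = {1, 2, 3, 4, 5, 6, 7, 8, 9, 10, 11}); total cost 12 + 2 + 4 + 8 = 26.
The greedy pick E, F, J, A, I costs 31; no covering selection beats 26.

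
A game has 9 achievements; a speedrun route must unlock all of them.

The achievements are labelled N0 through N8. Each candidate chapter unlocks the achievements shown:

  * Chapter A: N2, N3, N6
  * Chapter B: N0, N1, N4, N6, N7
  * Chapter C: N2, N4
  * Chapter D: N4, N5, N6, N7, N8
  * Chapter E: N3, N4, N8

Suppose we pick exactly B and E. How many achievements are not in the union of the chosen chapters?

Union of B, E = {N0, N1, N3, N4, N6, N7, N8}.
Not covered: N2, N5 — 2 achievements.

2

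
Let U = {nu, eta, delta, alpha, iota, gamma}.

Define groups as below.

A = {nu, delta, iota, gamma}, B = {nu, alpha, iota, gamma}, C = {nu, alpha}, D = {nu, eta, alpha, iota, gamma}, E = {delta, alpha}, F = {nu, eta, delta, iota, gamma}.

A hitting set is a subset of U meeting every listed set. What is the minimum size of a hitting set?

2

H = {alpha, gamma} meets every group (each contains at least one member of H), and |H| = 2.
No single element lies in every group, so at least 2 are needed and 2 is optimal.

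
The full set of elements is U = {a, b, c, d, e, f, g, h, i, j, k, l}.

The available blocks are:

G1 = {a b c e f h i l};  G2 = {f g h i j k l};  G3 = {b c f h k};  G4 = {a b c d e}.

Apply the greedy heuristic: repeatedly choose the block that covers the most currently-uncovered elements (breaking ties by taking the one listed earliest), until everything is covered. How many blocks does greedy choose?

Greedy: pick G1 (covers 8 new) → pick G2 (covers 3 new) → pick G4 (covers 1 new). Total picks: 3.
(The true minimum cover uses only 2 blocks, so greedy is not optimal here.)

3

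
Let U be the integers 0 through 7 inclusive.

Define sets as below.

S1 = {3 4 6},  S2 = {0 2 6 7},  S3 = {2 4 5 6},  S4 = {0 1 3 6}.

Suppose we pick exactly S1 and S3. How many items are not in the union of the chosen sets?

3

Union of S1, S3 = {2, 3, 4, 5, 6}.
Not covered: 0, 1, 7 — 3 items.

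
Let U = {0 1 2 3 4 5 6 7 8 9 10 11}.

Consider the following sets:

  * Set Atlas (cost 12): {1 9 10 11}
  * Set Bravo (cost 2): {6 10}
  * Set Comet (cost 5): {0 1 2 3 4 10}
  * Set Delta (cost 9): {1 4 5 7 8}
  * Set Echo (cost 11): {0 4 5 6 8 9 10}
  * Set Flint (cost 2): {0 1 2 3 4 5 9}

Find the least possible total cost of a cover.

Atlas, Bravo, Delta, Flint together cover every point (Atlas ∪ Bravo ∪ Delta ∪ Flint = {0, 1, 2, 3, 4, 5, 6, 7, 8, 9, 10, 11}); total cost 12 + 2 + 9 + 2 = 25.
No covering selection has total cost below 25.

25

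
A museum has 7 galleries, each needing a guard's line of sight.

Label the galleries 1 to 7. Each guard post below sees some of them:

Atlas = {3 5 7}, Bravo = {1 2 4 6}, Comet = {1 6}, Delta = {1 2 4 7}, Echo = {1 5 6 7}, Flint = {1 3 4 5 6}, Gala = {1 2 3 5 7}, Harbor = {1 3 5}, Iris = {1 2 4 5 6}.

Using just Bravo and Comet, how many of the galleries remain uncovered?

Union of Bravo, Comet = {1, 2, 4, 6}.
Not covered: 3, 5, 7 — 3 galleries.

3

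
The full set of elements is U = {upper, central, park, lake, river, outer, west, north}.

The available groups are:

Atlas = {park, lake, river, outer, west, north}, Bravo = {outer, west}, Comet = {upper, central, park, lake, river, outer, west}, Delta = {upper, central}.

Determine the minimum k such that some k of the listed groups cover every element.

Atlas and Comet together: Atlas ∪ Comet = {upper, central, park, lake, river, outer, west, north} — every element is covered.
No single group has all 8 elements (the largest, Comet, has 7), so 2 is optimal.

2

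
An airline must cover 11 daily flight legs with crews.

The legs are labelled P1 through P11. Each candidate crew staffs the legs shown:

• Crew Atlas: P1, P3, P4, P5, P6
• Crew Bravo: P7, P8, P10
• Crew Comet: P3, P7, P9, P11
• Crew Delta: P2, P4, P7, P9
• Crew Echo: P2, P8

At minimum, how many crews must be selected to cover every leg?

4

Atlas and Bravo and Comet and Delta together: Atlas ∪ Bravo ∪ Comet ∪ Delta = {P1, P2, P3, P4, P5, P6, P7, P8, P9, P10, P11} — every leg is covered.
No 3 of the 5 crews cover everything (all 10 combinations miss at least one leg), so 4 is optimal.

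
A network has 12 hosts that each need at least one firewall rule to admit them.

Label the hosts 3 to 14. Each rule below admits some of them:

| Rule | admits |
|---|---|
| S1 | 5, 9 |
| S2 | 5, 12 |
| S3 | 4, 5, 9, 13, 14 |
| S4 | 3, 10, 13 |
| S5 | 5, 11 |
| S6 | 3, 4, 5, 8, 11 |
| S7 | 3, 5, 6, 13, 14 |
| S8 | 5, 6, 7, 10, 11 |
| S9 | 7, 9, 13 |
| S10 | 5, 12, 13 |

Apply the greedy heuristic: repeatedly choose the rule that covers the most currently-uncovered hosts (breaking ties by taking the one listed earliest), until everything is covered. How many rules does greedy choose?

4

Greedy: pick S3 (covers 5 new) → pick S8 (covers 4 new) → pick S6 (covers 2 new) → pick S2 (covers 1 new). Total picks: 4.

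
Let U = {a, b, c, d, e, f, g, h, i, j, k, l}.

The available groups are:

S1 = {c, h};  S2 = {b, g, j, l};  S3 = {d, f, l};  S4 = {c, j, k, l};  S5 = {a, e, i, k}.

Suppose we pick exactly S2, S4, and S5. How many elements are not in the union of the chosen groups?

Union of S2, S4, S5 = {a, b, c, e, g, i, j, k, l}.
Not covered: d, f, h — 3 elements.

3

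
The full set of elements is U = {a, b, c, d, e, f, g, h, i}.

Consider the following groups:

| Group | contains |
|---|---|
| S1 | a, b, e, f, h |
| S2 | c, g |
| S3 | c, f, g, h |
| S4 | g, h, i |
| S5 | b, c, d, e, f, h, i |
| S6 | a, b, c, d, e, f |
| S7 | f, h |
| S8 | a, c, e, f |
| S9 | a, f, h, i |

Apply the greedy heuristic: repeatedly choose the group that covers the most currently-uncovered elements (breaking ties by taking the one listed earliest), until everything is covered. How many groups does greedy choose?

3

Greedy: pick S5 (covers 7 new) → pick S1 (covers 1 new) → pick S2 (covers 1 new). Total picks: 3.
(The true minimum cover uses only 2 groups, so greedy is not optimal here.)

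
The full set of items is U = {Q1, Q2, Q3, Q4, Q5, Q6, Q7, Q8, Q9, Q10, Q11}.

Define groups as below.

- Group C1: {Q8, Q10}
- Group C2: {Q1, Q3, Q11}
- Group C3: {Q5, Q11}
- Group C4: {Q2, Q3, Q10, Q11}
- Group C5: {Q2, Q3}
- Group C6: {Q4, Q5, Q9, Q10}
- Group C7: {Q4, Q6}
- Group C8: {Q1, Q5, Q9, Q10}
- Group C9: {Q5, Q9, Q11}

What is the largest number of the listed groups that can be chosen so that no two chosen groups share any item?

C1, C5, C7, C9 are pairwise disjoint (C1={Q8,Q10}; C5={Q2,Q3}; C7={Q4,Q6}; C9={Q5,Q9,Q11}).
Every remaining group overlaps one of these, and no 5 of the listed groups are pairwise disjoint, so 4 is the maximum.

4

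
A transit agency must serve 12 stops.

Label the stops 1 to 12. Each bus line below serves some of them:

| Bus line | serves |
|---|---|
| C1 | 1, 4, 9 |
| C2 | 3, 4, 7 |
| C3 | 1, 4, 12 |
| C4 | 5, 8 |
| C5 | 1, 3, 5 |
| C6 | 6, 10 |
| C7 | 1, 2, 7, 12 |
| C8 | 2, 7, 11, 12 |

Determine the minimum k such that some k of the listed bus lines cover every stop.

5

C1 and C4 and C5 and C6 and C8 together: C1 ∪ C4 ∪ C5 ∪ C6 ∪ C8 = {1, 2, 3, 4, 5, 6, 7, 8, 9, 10, 11, 12} — every stop is covered.
No 4 of the 8 bus lines cover everything (all 70 combinations miss at least one stop), so 5 is optimal.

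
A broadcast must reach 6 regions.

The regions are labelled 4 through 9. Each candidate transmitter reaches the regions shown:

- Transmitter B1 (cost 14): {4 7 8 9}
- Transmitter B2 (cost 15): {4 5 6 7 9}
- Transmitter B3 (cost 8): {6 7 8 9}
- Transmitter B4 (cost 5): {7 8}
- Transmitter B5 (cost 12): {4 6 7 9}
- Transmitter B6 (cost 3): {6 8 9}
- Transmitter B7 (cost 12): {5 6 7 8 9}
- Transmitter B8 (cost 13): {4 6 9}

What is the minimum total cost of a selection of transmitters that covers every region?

B2, B6 together cover every region (B2 ∪ B6 = {4, 5, 6, 7, 8, 9}); total cost 15 + 3 = 18.
No covering selection has total cost below 18.

18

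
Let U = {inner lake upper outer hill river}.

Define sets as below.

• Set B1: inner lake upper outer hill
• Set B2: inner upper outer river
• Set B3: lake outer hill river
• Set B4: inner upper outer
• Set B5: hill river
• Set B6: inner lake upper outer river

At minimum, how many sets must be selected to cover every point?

B1 and B3 together: B1 ∪ B3 = {inner, lake, upper, outer, hill, river} — every point is covered.
No single set has all 6 points (the largest, B1, has 5), so 2 is optimal.

2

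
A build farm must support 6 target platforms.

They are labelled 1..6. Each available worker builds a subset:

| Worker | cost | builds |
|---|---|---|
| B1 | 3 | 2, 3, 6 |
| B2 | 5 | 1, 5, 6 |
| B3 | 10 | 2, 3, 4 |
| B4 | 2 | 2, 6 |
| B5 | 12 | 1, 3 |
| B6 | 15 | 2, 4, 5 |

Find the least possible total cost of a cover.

B2, B3 together cover every platform (B2 ∪ B3 = {1, 2, 3, 4, 5, 6}); total cost 5 + 10 = 15.
The greedy pick B1, B2, B3 costs 18; no covering selection beats 15.

15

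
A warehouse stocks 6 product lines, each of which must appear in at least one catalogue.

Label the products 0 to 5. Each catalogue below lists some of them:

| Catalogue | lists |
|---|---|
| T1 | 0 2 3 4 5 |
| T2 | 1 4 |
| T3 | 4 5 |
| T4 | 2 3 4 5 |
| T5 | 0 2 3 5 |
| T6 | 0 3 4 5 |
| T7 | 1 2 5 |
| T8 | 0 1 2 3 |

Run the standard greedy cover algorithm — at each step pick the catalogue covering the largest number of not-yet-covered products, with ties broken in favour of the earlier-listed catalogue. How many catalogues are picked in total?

Greedy: pick T1 (covers 5 new) → pick T2 (covers 1 new). Total picks: 2.

2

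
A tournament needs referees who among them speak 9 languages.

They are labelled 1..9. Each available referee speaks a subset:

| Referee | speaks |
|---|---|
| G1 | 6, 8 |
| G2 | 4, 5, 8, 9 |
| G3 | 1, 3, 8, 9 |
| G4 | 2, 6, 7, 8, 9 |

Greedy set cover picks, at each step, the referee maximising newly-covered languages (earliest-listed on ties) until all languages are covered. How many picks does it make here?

3

Greedy: pick G4 (covers 5 new) → pick G2 (covers 2 new) → pick G3 (covers 2 new). Total picks: 3.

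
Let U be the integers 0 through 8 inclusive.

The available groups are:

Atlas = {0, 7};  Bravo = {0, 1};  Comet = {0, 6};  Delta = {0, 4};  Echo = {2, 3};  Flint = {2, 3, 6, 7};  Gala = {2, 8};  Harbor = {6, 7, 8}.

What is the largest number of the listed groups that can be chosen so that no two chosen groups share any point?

Bravo, Echo, Harbor are pairwise disjoint (Bravo={0,1}; Echo={2,3}; Harbor={6,7,8}).
Every remaining group overlaps one of these, and no 4 of the listed groups are pairwise disjoint, so 3 is the maximum.

3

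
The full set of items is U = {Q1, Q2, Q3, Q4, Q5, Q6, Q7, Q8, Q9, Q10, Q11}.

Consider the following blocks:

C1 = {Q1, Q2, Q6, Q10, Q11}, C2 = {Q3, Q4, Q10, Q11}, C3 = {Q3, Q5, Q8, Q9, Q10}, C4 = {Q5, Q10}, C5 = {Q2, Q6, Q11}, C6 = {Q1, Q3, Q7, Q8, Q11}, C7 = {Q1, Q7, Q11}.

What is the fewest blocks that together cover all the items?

C1 and C2 and C3 and C7 together: C1 ∪ C2 ∪ C3 ∪ C7 = {Q1, Q2, Q3, Q4, Q5, Q6, Q7, Q8, Q9, Q10, Q11} — every item is covered.
Only C2 contains Q4, so C2 is forced; the remaining 7 items need at least 3 more blocks (each remaining block adds at most 3) — so at least 4 blocks are needed, and 4 is optimal.

4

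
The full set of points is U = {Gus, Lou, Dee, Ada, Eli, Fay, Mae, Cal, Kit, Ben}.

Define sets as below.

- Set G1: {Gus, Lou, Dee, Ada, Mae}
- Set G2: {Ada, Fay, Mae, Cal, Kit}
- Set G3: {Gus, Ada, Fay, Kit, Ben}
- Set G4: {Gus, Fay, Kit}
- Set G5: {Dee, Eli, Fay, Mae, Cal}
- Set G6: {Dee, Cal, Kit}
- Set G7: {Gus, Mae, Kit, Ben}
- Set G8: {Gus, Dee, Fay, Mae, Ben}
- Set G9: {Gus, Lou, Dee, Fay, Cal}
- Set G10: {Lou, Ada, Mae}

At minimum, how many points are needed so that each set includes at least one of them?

3

H = {Gus, Dee, Ada} meets every set (each contains at least one member of H), and |H| = 3.
No choice of 2 points meets every set, so 3 is the minimum.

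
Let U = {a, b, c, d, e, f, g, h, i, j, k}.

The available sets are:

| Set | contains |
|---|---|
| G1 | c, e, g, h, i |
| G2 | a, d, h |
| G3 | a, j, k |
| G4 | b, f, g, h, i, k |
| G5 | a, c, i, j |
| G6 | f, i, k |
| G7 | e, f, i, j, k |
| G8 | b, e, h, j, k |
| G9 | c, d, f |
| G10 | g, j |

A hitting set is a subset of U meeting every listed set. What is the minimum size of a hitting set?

The 3 points {d, i, j} hit every set.
The sets G2, G6, G10 are pairwise disjoint, so any hitting set needs a separate point for each — at least 3. Hence 3 is optimal.

3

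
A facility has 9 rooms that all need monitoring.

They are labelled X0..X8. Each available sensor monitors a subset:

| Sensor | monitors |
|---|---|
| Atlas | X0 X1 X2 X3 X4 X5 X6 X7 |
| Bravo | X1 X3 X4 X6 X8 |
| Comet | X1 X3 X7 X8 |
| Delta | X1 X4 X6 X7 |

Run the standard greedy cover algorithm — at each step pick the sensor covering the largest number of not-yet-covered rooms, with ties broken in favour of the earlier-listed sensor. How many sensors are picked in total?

2

Greedy: pick Atlas (covers 8 new) → pick Bravo (covers 1 new). Total picks: 2.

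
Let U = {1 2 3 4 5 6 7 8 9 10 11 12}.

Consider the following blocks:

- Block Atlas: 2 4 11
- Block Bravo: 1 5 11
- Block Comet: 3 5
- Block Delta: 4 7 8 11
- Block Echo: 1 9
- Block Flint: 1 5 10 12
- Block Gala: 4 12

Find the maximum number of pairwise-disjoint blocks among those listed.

Comet, Echo, Gala are pairwise disjoint (Comet={3,5}; Echo={1,9}; Gala={4,12}).
Every remaining block overlaps one of these, and no 4 of the listed blocks are pairwise disjoint, so 3 is the maximum.

3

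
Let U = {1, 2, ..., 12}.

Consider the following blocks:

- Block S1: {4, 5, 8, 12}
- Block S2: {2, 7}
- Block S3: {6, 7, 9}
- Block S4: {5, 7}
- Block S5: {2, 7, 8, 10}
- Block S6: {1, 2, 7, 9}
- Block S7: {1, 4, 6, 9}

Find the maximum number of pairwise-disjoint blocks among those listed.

S1, S6 are pairwise disjoint (S1={4,5,8,12}; S6={1,2,7,9}).
Every remaining block overlaps one of these, and no 3 of the listed blocks are pairwise disjoint, so 2 is the maximum.

2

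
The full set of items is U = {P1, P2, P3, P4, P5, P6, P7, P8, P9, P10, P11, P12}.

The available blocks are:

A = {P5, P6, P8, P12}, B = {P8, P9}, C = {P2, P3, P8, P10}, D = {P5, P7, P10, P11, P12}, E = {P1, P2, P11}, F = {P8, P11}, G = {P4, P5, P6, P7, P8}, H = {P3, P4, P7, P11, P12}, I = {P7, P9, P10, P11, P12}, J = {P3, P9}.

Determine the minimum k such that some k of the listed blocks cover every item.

E, G, H, and I cover everything between them: the union {P1, P2, P3, P4, P5, P6, P7, P8, P9, P10, P11, P12} is all of U.
No 3 of the 10 blocks cover everything (all 120 combinations miss at least one item), so 4 is optimal.

4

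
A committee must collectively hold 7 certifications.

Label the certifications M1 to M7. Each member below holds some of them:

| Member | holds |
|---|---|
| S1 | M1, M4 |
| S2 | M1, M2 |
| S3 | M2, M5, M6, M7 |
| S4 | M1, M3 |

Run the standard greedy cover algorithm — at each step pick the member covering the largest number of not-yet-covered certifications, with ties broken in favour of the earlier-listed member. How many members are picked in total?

3

Greedy: pick S3 (covers 4 new) → pick S1 (covers 2 new) → pick S4 (covers 1 new). Total picks: 3.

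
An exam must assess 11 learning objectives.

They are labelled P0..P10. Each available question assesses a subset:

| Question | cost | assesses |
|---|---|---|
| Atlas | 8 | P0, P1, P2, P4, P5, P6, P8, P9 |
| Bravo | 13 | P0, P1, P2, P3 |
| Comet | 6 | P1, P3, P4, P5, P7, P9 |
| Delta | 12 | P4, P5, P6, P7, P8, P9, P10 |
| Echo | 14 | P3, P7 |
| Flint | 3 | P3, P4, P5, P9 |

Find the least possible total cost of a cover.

23

Atlas, Delta, Flint together cover every objective (Atlas ∪ Delta ∪ Flint = {P0, P1, P2, P3, P4, P5, P6, P7, P8, P9, P10}); total cost 8 + 12 + 3 = 23.
The greedy pick Flint, Atlas, Comet, Delta costs 29; no covering selection beats 23.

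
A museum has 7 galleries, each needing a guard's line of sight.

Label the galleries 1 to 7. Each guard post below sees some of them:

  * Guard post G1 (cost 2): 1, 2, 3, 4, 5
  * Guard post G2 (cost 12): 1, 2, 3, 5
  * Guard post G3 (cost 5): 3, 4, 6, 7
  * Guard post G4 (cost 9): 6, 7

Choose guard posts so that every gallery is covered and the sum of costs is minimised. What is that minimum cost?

7

G1, G3 together cover every gallery (G1 ∪ G3 = {1, 2, 3, 4, 5, 6, 7}); total cost 2 + 5 = 7.
No covering selection has total cost below 7.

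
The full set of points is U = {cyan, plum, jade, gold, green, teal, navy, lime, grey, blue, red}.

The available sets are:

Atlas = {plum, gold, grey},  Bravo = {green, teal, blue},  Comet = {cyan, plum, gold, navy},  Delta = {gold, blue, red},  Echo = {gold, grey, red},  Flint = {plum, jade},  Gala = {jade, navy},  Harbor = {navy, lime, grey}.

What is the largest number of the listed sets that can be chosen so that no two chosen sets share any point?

3

Bravo, Echo, Flint are pairwise disjoint (Bravo={green,teal,blue}; Echo={gold,grey,red}; Flint={plum,jade}).
Every remaining set overlaps one of these, and no 4 of the listed sets are pairwise disjoint, so 3 is the maximum.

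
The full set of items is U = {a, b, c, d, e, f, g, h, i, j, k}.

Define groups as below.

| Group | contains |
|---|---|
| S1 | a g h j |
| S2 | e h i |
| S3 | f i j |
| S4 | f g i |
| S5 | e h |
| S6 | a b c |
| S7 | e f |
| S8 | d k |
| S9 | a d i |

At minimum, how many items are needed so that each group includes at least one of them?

T = {a, e, f, k} meets every group (each contains at least one member of T), and |T| = 4.
The groups S3, S5, S6, S8 are pairwise disjoint, so any hitting set needs a separate item for each — at least 4. Hence 4 is optimal.

4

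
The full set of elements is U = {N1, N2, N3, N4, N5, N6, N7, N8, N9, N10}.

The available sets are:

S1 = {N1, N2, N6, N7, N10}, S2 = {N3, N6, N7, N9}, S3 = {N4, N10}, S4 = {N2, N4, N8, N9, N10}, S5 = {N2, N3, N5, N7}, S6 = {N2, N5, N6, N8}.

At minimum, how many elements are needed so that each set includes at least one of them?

Take H = {N5, N6, N10}. Each listed set contains at least one of these, so H is a hitting set of size 3.
No choice of 2 elements meets every set, so 3 is the minimum.

3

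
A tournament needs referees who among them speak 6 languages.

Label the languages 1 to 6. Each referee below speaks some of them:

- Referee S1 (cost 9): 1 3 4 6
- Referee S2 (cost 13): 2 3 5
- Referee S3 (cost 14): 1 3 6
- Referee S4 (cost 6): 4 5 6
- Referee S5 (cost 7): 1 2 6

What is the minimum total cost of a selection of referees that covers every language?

S1, S2 together cover every language (S1 ∪ S2 = {1, 2, 3, 4, 5, 6}); total cost 9 + 13 = 22.
No covering selection has total cost below 22.

22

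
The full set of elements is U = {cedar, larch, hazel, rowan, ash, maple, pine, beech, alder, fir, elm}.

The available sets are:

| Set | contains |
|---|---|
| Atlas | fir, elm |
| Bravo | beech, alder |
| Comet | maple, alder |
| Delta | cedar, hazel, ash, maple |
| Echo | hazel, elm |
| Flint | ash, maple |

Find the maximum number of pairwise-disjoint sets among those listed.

Bravo, Echo, Flint are pairwise disjoint (Bravo={beech,alder}; Echo={hazel,elm}; Flint={ash,maple}).
Every remaining set overlaps one of these, and no 4 of the listed sets are pairwise disjoint, so 3 is the maximum.

3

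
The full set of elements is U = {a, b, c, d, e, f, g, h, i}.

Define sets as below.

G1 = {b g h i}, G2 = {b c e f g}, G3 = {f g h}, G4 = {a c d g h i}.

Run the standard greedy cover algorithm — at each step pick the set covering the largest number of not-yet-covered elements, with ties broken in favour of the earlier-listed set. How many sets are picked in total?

Greedy: pick G4 (covers 6 new) → pick G2 (covers 3 new). Total picks: 2.

2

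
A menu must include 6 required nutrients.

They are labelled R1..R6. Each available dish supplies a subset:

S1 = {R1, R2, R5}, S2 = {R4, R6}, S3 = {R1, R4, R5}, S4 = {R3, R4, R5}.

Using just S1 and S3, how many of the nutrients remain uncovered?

Union of S1, S3 = {R1, R2, R4, R5}.
Not covered: R3, R6 — 2 nutrients.

2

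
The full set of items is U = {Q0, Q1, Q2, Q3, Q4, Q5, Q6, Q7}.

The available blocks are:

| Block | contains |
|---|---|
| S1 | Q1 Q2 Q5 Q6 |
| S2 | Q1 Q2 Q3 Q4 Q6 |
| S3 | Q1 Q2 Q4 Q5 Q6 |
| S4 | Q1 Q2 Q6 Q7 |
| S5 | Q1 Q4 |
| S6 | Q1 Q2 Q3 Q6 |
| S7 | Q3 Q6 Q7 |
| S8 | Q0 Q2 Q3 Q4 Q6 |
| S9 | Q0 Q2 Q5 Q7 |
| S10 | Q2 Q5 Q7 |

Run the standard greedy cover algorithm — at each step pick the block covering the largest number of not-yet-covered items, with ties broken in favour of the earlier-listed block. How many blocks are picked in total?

Greedy: pick S2 (covers 5 new) → pick S9 (covers 3 new). Total picks: 2.

2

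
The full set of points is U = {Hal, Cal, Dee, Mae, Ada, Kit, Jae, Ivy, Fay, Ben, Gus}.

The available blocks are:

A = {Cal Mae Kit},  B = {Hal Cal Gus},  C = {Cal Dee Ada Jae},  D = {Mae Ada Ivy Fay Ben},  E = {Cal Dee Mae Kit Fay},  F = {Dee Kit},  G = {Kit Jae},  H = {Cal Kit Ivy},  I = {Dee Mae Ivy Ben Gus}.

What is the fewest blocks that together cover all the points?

B and C and D and H together: B ∪ C ∪ D ∪ H = {Hal, Cal, Dee, Mae, Ada, Kit, Jae, Ivy, Fay, Ben, Gus} — every point is covered.
No 3 of the 9 blocks cover everything (all 84 combinations miss at least one point), so 4 is optimal.

4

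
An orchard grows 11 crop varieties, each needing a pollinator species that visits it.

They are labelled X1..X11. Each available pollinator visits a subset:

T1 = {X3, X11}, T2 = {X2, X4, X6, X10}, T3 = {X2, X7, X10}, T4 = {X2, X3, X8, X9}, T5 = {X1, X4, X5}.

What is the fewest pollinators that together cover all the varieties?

Take {T1, T2, T3, T4, T5}. Their union is {X1, X2, X3, X4, X5, X6, X7, X8, X9, X10, X11}, which is all 11 varieties.
No 4 of the 5 pollinators cover everything (all 5 combinations miss at least one variety), so 5 is optimal.

5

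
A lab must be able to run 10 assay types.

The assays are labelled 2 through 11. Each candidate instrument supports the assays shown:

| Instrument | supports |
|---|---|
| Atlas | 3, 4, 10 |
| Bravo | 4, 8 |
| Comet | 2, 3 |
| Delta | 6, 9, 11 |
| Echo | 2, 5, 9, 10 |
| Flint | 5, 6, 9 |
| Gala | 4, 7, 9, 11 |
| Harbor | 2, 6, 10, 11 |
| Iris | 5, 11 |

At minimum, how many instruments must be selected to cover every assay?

5

Take {Atlas, Bravo, Comet, Flint, Gala}. Their union is {2, 3, 4, 5, 6, 7, 8, 9, 10, 11}, which is all 10 assays.
No 4 of the 9 instruments cover everything (all 126 combinations miss at least one assay), so 5 is optimal.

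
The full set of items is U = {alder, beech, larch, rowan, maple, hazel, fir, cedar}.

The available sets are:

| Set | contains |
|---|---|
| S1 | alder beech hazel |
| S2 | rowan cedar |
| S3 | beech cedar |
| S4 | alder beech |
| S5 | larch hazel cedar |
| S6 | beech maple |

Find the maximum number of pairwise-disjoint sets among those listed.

2

S2, S6 are pairwise disjoint (S2={rowan,cedar}; S6={beech,maple}).
Every remaining set overlaps one of these, and no 3 of the listed sets are pairwise disjoint, so 2 is the maximum.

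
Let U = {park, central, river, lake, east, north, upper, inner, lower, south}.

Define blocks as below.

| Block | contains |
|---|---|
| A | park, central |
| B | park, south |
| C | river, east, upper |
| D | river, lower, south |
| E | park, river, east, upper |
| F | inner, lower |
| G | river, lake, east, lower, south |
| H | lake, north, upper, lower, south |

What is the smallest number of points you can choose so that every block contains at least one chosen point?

T = {park, river, lower} meets every block (each contains at least one member of T), and |T| = 3.
The blocks B, C, F are pairwise disjoint, so any hitting set needs a separate point for each — at least 3. Hence 3 is optimal.

3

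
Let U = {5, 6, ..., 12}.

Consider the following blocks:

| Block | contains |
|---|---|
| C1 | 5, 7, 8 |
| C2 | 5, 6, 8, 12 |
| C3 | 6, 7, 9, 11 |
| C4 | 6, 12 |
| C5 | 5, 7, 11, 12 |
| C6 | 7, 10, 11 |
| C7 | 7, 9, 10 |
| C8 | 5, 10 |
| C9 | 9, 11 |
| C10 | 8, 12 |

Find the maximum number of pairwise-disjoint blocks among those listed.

C8, C9, C10 are pairwise disjoint (C8={5,10}; C9={9,11}; C10={8,12}).
Every remaining block overlaps one of these, and no 4 of the listed blocks are pairwise disjoint, so 3 is the maximum.

3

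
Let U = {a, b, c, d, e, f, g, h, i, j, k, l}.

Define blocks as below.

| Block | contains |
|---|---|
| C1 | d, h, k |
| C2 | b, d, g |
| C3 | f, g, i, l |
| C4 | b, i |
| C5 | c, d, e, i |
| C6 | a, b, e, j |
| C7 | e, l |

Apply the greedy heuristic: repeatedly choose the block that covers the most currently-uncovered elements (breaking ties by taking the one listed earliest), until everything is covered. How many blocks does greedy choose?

4

Greedy: pick C3 (covers 4 new) → pick C6 (covers 4 new) → pick C1 (covers 3 new) → pick C5 (covers 1 new). Total picks: 4.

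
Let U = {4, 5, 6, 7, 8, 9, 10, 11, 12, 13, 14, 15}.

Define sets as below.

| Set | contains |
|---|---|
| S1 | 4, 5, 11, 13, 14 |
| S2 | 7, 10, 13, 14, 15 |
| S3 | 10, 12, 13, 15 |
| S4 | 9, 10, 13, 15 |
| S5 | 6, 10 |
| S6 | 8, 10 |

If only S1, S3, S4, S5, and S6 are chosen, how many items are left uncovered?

Union of S1, S3, S4, S5, S6 = {4, 5, 6, 8, 9, 10, 11, 12, 13, 14, 15}.
Not covered: 7 — 1 item.

1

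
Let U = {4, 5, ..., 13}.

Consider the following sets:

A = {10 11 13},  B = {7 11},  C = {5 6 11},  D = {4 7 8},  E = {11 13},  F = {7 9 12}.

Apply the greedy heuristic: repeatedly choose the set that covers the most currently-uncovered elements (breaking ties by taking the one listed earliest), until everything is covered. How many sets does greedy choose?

Greedy: pick A (covers 3 new) → pick D (covers 3 new) → pick C (covers 2 new) → pick F (covers 2 new). Total picks: 4.

4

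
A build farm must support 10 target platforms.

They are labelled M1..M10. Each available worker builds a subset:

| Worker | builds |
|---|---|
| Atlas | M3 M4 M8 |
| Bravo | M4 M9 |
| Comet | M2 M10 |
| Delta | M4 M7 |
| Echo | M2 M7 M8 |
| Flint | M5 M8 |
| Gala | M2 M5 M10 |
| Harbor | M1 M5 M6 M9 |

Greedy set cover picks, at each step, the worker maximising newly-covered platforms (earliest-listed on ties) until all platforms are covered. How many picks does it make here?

Greedy: pick Harbor (covers 4 new) → pick Atlas (covers 3 new) → pick Comet (covers 2 new) → pick Delta (covers 1 new). Total picks: 4.

4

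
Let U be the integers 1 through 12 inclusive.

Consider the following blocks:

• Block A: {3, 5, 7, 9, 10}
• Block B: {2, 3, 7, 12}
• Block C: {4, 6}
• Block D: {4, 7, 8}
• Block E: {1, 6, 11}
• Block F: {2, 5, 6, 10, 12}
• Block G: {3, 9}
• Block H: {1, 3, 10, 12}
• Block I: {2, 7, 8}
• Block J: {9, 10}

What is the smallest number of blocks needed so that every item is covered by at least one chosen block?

Take {A, D, E, F}. Their union is {1, 2, 3, 4, 5, 6, 7, 8, 9, 10, 11, 12}, which is all 12 items.
No 3 of the 10 blocks cover everything (all 120 combinations miss at least one item), so 4 is optimal.

4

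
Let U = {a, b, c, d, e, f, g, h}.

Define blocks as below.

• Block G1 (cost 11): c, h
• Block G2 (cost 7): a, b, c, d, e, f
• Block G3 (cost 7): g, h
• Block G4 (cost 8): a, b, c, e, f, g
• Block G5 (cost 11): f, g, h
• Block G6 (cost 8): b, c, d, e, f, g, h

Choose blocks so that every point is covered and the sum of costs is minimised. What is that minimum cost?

G2, G3 together cover every point (G2 ∪ G3 = {a, b, c, d, e, f, g, h}); total cost 7 + 7 = 14.
The greedy pick G6, G2 costs 15; no covering selection beats 14.

14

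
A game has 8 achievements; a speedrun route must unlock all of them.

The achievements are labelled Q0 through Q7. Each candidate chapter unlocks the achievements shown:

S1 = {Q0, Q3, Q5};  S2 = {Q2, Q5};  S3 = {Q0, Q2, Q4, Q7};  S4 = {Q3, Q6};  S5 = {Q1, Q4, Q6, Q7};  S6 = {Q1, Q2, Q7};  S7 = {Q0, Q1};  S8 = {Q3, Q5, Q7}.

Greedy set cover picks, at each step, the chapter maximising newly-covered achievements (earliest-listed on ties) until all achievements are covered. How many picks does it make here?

Greedy: pick S3 (covers 4 new) → pick S1 (covers 2 new) → pick S5 (covers 2 new). Total picks: 3.

3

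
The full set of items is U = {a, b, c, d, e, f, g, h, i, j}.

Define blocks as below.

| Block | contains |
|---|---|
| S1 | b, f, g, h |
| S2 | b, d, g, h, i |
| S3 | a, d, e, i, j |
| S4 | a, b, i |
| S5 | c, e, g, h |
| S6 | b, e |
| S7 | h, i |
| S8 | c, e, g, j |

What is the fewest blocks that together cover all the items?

S1 and S3 and S5 together: S1 ∪ S3 ∪ S5 = {a, b, c, d, e, f, g, h, i, j} — every item is covered.
Only S1 contains f, so S1 is forced; the remaining 6 items need at least 2 more blocks (each remaining block adds at most 5) — so at least 3 blocks are needed, and 3 is optimal.

3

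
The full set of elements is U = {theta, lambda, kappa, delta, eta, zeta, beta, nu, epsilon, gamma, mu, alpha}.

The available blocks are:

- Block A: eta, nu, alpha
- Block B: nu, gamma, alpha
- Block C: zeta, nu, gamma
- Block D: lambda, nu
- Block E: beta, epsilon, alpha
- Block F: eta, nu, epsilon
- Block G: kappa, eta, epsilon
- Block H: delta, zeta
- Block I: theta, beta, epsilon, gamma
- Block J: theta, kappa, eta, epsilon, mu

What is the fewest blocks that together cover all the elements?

Take {B, D, H, I, J}. Their union is {theta, lambda, kappa, delta, eta, zeta, beta, nu, epsilon, gamma, mu, alpha}, which is all 12 elements.
No 4 of the 10 blocks cover everything (all 210 combinations miss at least one element), so 5 is optimal.

5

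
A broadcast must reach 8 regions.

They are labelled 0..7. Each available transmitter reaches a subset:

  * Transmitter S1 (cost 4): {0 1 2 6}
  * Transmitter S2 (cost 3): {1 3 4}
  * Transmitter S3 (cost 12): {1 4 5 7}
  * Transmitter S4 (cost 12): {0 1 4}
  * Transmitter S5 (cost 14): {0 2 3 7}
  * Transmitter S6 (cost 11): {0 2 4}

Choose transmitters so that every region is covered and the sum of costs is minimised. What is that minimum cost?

S1, S2, S3 together cover every region (S1 ∪ S2 ∪ S3 = {0, 1, 2, 3, 4, 5, 6, 7}); total cost 4 + 3 + 12 = 19.
No covering selection has total cost below 19.

19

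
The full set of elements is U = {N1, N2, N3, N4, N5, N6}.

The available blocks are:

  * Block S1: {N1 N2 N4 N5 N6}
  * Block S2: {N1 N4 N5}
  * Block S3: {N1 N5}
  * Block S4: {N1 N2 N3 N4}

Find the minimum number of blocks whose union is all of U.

2

S1 and S4 together: S1 ∪ S4 = {N1, N2, N3, N4, N5, N6} — every element is covered.
No single block has all 6 elements (the largest, S1, has 5), so 2 is optimal.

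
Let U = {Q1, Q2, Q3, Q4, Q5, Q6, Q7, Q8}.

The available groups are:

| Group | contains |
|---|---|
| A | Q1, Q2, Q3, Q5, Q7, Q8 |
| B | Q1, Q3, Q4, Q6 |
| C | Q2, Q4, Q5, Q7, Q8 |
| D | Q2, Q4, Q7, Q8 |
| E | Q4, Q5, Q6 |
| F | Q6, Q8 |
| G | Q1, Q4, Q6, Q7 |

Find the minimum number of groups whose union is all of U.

A and B cover everything between them: the union {Q1, Q2, Q3, Q4, Q5, Q6, Q7, Q8} is all of U.
No single group has all 8 items (the largest, A, has 6), so 2 is optimal.

2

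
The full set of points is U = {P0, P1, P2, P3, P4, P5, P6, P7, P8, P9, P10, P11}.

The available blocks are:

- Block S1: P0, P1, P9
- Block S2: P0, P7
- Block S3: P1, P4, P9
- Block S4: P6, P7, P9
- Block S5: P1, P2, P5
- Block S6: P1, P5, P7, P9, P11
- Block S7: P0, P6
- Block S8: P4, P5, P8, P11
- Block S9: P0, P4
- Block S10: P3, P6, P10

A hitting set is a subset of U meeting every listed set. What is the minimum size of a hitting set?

4

Take H = {P0, P4, P5, P6}. Each listed block contains at least one of these, so H is a hitting set of size 4.
No choice of 3 points meets every block, so 4 is the minimum.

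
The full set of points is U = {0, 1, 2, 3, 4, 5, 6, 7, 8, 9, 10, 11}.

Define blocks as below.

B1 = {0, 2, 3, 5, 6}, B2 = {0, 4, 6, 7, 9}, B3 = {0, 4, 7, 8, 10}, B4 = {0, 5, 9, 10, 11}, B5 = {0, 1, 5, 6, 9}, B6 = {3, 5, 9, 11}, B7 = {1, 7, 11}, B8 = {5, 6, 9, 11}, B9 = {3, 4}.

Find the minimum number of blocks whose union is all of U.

4

B1 and B3 and B4 and B7 together: B1 ∪ B3 ∪ B4 ∪ B7 = {0, 1, 2, 3, 4, 5, 6, 7, 8, 9, 10, 11} — every point is covered.
No 3 of the 9 blocks cover everything (all 84 combinations miss at least one point), so 4 is optimal.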